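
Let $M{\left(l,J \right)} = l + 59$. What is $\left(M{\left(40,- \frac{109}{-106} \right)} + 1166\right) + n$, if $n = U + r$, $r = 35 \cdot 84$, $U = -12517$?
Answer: $-8312$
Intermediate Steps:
$r = 2940$
$M{\left(l,J \right)} = 59 + l$
$n = -9577$ ($n = -12517 + 2940 = -9577$)
$\left(M{\left(40,- \frac{109}{-106} \right)} + 1166\right) + n = \left(\left(59 + 40\right) + 1166\right) - 9577 = \left(99 + 1166\right) - 9577 = 1265 - 9577 = -8312$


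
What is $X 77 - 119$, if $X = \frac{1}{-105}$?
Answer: $- \frac{1796}{15} \approx -119.73$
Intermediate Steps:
$X = - \frac{1}{105} \approx -0.0095238$
$X 77 - 119 = \left(- \frac{1}{105}\right) 77 - 119 = - \frac{11}{15} - 119 = - \frac{1796}{15}$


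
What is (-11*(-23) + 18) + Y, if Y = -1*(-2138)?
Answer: 2409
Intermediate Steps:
Y = 2138
(-11*(-23) + 18) + Y = (-11*(-23) + 18) + 2138 = (253 + 18) + 2138 = 271 + 2138 = 2409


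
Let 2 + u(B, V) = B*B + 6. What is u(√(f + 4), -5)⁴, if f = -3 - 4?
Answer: 1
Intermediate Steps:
f = -7
u(B, V) = 4 + B² (u(B, V) = -2 + (B*B + 6) = -2 + (B² + 6) = -2 + (6 + B²) = 4 + B²)
u(√(f + 4), -5)⁴ = (4 + (√(-7 + 4))²)⁴ = (4 + (√(-3))²)⁴ = (4 + (I*√3)²)⁴ = (4 - 3)⁴ = 1⁴ = 1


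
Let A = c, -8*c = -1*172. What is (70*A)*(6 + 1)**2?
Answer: 73745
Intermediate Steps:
c = 43/2 (c = -(-1)*172/8 = -1/8*(-172) = 43/2 ≈ 21.500)
A = 43/2 ≈ 21.500
(70*A)*(6 + 1)**2 = (70*(43/2))*(6 + 1)**2 = 1505*7**2 = 1505*49 = 73745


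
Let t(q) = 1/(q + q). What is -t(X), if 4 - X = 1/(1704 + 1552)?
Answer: -1628/13023 ≈ -0.12501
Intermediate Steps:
X = 13023/3256 (X = 4 - 1/(1704 + 1552) = 4 - 1/3256 = 13023/3256 ≈ 3.9997)
t(q) = 1/(2*q)
-t(X) = -1/(2*13023/3256) = -3256/(2*13023) = -1*1628/13023 = -1628/13023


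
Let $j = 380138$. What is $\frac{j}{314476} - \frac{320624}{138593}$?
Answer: $- \frac{24072043595}{21792086134} \approx -1.1046$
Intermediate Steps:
$\frac{j}{314476} - \frac{320624}{138593} = \frac{380138}{314476} - \frac{320624}{138593} = 380138 \cdot \frac{1}{314476} - \frac{320624}{138593} = \frac{190069}{157238} - \frac{320624}{138593} = - \frac{24072043595}{21792086134}$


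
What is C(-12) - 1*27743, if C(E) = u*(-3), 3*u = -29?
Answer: -27714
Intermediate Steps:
u = -29/3 (u = (⅓)*(-29) = -29/3 ≈ -9.6667)
C(E) = 29 (C(E) = -29/3*(-3) = 29)
C(-12) - 1*27743 = 29 - 1*27743 = 29 - 27743 = -27714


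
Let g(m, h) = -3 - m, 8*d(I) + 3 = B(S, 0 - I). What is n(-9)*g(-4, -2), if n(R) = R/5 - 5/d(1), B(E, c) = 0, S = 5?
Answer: 173/15 ≈ 11.533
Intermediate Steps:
d(I) = -3/8 (d(I) = -3/8 + (⅛)*0 = -3/8 + 0 = -3/8)
n(R) = 40/3 + R/5 (n(R) = R/5 - 5/(-3/8) = R*(⅕) - 5*(-8/3) = R/5 + 40/3 = 40/3 + R/5)
n(-9)*g(-4, -2) = (40/3 + (⅕)*(-9))*(-3 - 1*(-4)) = (40/3 - 9/5)*(-3 + 4) = (173/15)*1 = 173/15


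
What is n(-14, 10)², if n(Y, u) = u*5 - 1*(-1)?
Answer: 2601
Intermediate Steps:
n(Y, u) = 1 + 5*u (n(Y, u) = 5*u + 1 = 1 + 5*u)
n(-14, 10)² = (1 + 5*10)² = (1 + 50)² = 51² = 2601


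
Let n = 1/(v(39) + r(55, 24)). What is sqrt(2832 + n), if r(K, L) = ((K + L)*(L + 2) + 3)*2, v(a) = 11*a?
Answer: sqrt(58449224911)/4543 ≈ 53.217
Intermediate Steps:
r(K, L) = 6 + 2*(2 + L)*(K + L) (r(K, L) = ((K + L)*(2 + L) + 3)*2 = ((2 + L)*(K + L) + 3)*2 = (3 + (2 + L)*(K + L))*2 = 6 + 2*(2 + L)*(K + L))
n = 1/4543 (n = 1/(11*39 + (6 + 2*24**2 + 4*55 + 4*24 + 2*55*24)) = 1/(429 + (6 + 2*576 + 220 + 96 + 2640)) = 1/(429 + (6 + 1152 + 220 + 96 + 2640)) = 1/(429 + 4114) = 1/4543 ≈ 0.00022012)
sqrt(2832 + n) = sqrt(2832 + 1/4543) = sqrt(12865777/4543) = sqrt(58449224911)/4543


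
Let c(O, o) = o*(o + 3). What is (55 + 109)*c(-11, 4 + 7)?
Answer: 25256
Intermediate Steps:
c(O, o) = o*(3 + o)
(55 + 109)*c(-11, 4 + 7) = (55 + 109)*((4 + 7)*(3 + (4 + 7))) = 164*(11*(3 + 11)) = 164*(11*14) = 164*154 = 25256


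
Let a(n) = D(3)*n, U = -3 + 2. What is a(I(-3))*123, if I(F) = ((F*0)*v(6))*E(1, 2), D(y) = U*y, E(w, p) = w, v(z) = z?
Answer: 0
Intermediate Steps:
U = -1
D(y) = -y
I(F) = 0 (I(F) = ((F*0)*6)*1 = (0*6)*1 = 0*1 = 0)
a(n) = -3*n (a(n) = (-1*3)*n = -3*n)
a(I(-3))*123 = -3*0*123 = 0*123 = 0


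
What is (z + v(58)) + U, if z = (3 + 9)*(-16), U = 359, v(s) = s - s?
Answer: 167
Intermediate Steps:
v(s) = 0
z = -192 (z = 12*(-16) = -192)
(z + v(58)) + U = (-192 + 0) + 359 = -192 + 359 = 167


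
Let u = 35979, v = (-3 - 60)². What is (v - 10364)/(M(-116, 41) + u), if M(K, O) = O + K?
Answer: -6395/35904 ≈ -0.17811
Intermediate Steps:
M(K, O) = K + O
v = 3969 (v = (-63)² = 3969)
(v - 10364)/(M(-116, 41) + u) = (3969 - 10364)/((-116 + 41) + 35979) = -6395/(-75 + 35979) = -6395/35904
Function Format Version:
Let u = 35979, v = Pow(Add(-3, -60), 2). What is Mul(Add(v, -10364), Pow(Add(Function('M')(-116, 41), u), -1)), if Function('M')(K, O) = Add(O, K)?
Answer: Rational(-6395, 35904) ≈ -0.17811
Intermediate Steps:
Function('M')(K, O) = Add(K, O)
v = 3969 (v = Pow(-63, 2) = 3969)
Mul(Add(v, -10364), Pow(Add(Function('M')(-116, 41), u), -1)) = Mul(Add(3969, -10364), Pow(Add(Add(-116, 41), 35979), -1)) = Mul(-6395, Pow(Add(-75, 35979), -1)) = Mul(-6395, Pow(35904, -1)) = Mul(-6395, Rational(1, 35904)) = Rational(-6395, 35904)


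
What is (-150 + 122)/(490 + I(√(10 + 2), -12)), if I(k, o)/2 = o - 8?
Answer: -14/225 ≈ -0.062222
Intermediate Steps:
I(k, o) = -16 + 2*o (I(k, o) = 2*(o - 8) = 2*(-8 + o) = -16 + 2*o)
(-150 + 122)/(490 + I(√(10 + 2), -12)) = (-150 + 122)/(490 + (-16 + 2*(-12))) = -28/(490 + (-16 - 24)) = -28/(490 - 40) = -28/450 = -28*1/450 = -14/225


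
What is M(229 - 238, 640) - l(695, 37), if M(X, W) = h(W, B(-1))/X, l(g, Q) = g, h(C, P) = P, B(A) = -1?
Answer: -6254/9 ≈ -694.89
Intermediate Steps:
M(X, W) = -1/X
M(229 - 238, 640) - l(695, 37) = -1/(229 - 238) - 1*695 = -1/(-9) - 695 = -1*(-1/9) - 695 = 1/9 - 695 = -6254/9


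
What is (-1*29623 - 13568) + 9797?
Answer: -33394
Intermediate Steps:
(-1*29623 - 13568) + 9797 = (-29623 - 13568) + 9797 = -43191 + 9797 = -33394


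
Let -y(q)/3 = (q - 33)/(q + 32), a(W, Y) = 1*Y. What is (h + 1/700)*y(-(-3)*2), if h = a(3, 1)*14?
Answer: 793881/26600 ≈ 29.845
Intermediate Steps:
a(W, Y) = Y
y(q) = -3*(-33 + q)/(32 + q) (y(q) = -3*(q - 33)/(q + 32) = -3*(-33 + q)/(32 + q))
h = 14 (h = 1*14 = 14)
(h + 1/700)*y(-(-3)*2) = (14 + 1/700)*(3*(33 - (-1)*(-3*2))/(32 - (-3)*2)) = (14 + 1/700)*(3*(33 - (-1)*(-6))/(32 - 1*(-6))) = 9801*(3*(33 - 1*6)/(32 + 6))/700 = 9801*(3*(33 - 6)/38)/700 = 9801*(3*(1/38)*27)/700 = (9801/700)*(81/38) = 793881/26600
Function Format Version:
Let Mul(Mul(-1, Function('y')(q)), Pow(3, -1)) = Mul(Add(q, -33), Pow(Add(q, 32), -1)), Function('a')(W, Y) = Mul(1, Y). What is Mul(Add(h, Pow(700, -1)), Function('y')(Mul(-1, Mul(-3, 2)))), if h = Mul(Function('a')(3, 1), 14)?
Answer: Rational(793881, 26600) ≈ 29.845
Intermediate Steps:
Function('a')(W, Y) = Y
Function('y')(q) = Mul(-3, Pow(Add(32, q), -1), Add(-33, q)) (Function('y')(q) = Mul(-3, Mul(Add(q, -33), Pow(Add(q, 32), -1))) = Mul(-3, Mul(Add(-33, q), Pow(Add(32, q), -1))) = Mul(-3, Mul(Pow(Add(32, q), -1), Add(-33, q))) = Mul(-3, Pow(Add(32, q), -1), Add(-33, q)))
h = 14 (h = Mul(1, 14) = 14)
Mul(Add(h, Pow(700, -1)), Function('y')(Mul(-1, Mul(-3, 2)))) = Mul(Add(14, Pow(700, -1)), Mul(3, Pow(Add(32, Mul(-1, Mul(-3, 2))), -1), Add(33, Mul(-1, Mul(-1, Mul(-3, 2)))))) = Mul(Add(14, Rational(1, 700)), Mul(3, Pow(Add(32, Mul(-1, -6)), -1), Add(33, Mul(-1, Mul(-1, -6))))) = Mul(Rational(9801, 700), Mul(3, Pow(Add(32, 6), -1), Add(33, Mul(-1, 6)))) = Mul(Rational(9801, 700), Mul(3, Pow(38, -1), Add(33, -6))) = Mul(Rational(9801, 700), Mul(3, Rational(1, 38), 27)) = Mul(Rational(9801, 700), Rational(81, 38)) = Rational(793881, 26600)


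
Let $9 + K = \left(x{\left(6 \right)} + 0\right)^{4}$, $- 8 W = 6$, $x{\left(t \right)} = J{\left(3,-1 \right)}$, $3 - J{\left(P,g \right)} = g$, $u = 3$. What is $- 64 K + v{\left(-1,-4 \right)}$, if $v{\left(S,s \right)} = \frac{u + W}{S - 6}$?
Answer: $- \frac{442633}{28} \approx -15808.0$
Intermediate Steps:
$J{\left(P,g \right)} = 3 - g$
$x{\left(t \right)} = 4$ ($x{\left(t \right)} = 3 - -1 = 3 + 1 = 4$)
$W = - \frac{3}{4}$ ($W = \left(- \frac{1}{8}\right) 6 = - \frac{3}{4} \approx -0.75$)
$v{\left(S,s \right)} = \frac{9}{4 \left(-6 + S\right)}$ ($v{\left(S,s \right)} = \frac{3 - \frac{3}{4}}{S - 6} = \frac{9}{4 \left(-6 + S\right)}$)
$K = 247$ ($K = -9 + \left(4 + 0\right)^{4} = -9 + 4^{4} = -9 + 256 = 247$)
$- 64 K + v{\left(-1,-4 \right)} = \left(-64\right) 247 + \frac{9}{4 \left(-6 - 1\right)} = -15808 + \frac{9}{4 \left(-7\right)} = -15808 + \frac{9}{4} \left(- \frac{1}{7}\right) = -15808 - \frac{9}{28} = - \frac{442633}{28}$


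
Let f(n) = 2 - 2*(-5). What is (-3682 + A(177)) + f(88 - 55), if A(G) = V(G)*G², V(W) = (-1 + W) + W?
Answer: 11055467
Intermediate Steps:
V(W) = -1 + 2*W
f(n) = 12 (f(n) = 2 + 10 = 12)
A(G) = G²*(-1 + 2*G) (A(G) = (-1 + 2*G)*G² = G²*(-1 + 2*G))
(-3682 + A(177)) + f(88 - 55) = (-3682 + 177²*(-1 + 2*177)) + 12 = (-3682 + 31329*(-1 + 354)) + 12 = (-3682 + 31329*353) + 12 = (-3682 + 11059137) + 12 = 11055455 + 12 = 11055467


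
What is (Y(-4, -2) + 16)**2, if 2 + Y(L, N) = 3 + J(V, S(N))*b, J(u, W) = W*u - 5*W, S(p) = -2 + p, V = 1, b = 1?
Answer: 1089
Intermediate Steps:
J(u, W) = -5*W + W*u
Y(L, N) = 9 - 4*N (Y(L, N) = -2 + (3 + ((-2 + N)*(-5 + 1))*1) = -2 + (3 + ((-2 + N)*(-4))*1) = -2 + (3 + (8 - 4*N)*1) = -2 + (3 + (8 - 4*N)) = -2 + (11 - 4*N) = 9 - 4*N)
(Y(-4, -2) + 16)**2 = ((9 - 4*(-2)) + 16)**2 = ((9 + 8) + 16)**2 = (17 + 16)**2 = 33**2 = 1089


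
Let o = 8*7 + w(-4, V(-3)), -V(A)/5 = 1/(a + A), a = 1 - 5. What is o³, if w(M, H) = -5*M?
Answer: 438976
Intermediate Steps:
a = -4
V(A) = -5/(-4 + A)
o = 76 (o = 8*7 - 5*(-4) = 56 + 20 = 76)
o³ = 76³ = 438976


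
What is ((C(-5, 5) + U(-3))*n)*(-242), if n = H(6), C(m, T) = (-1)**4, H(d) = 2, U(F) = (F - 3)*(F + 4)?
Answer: 2420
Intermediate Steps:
U(F) = (-3 + F)*(4 + F)
C(m, T) = 1
n = 2
((C(-5, 5) + U(-3))*n)*(-242) = ((1 + (-12 - 3 + (-3)**2))*2)*(-242) = ((1 + (-12 - 3 + 9))*2)*(-242) = ((1 - 6)*2)*(-242) = -5*2*(-242) = -10*(-242) = 2420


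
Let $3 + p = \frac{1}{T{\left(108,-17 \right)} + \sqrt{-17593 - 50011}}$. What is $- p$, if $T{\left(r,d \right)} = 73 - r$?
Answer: $\frac{206522}{68829} + \frac{2 i \sqrt{16901}}{68829} \approx 3.0005 + 0.0037776 i$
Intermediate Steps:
$p = -3 + \frac{1}{-35 + 2 i \sqrt{16901}}$ ($p = -3 + \frac{1}{\left(73 - 108\right) + \sqrt{-17593 - 50011}} = -3 + \frac{1}{\left(73 - 108\right) + \sqrt{-67604}} = -3 + \frac{1}{-35 + 2 i \sqrt{16901}} \approx -3.0005 - 0.0037776 i$)
$- p = - (- \frac{206522}{68829} - \frac{2 i \sqrt{16901}}{68829}) = \frac{206522}{68829} + \frac{2 i \sqrt{16901}}{68829}$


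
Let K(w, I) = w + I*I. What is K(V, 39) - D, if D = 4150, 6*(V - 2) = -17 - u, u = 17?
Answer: -7898/3 ≈ -2632.7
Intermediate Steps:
V = -11/3 (V = 2 + (-17 - 1*17)/6 = 2 + (-17 - 17)/6 = 2 + (1/6)*(-34) = 2 - 17/3 = -11/3 ≈ -3.6667)
K(w, I) = w + I**2
K(V, 39) - D = (-11/3 + 39**2) - 1*4150 = (-11/3 + 1521) - 4150 = 4552/3 - 4150 = -7898/3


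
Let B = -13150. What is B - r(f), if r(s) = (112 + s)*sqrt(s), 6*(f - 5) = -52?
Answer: -13150 - 325*I*sqrt(33)/9 ≈ -13150.0 - 207.44*I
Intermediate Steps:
f = -11/3 (f = 5 + (1/6)*(-52) = 5 - 26/3 = -11/3 ≈ -3.6667)
r(s) = sqrt(s)*(112 + s)
B - r(f) = -13150 - sqrt(-11/3)*(112 - 11/3) = -13150 - I*sqrt(33)/3*325/3 = -13150 - 325*I*sqrt(33)/9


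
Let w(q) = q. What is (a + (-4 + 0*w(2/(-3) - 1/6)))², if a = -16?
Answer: 400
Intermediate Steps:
(a + (-4 + 0*w(2/(-3) - 1/6)))² = (-16 + (-4 + 0*(2/(-3) - 1/6)))² = (-16 + (-4 + 0*(2*(-⅓) - 1*⅙)))² = (-16 + (-4 + 0*(-⅔ - ⅙)))² = (-16 + (-4 + 0*(-⅚)))² = (-16 + (-4 + 0))² = (-16 - 4)² = (-20)² = 400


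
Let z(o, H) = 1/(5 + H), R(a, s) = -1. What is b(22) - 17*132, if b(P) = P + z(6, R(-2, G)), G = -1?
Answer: -8887/4 ≈ -2221.8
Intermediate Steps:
b(P) = ¼ + P (b(P) = P + 1/(5 - 1) = P + 1/4 = P + ¼ = ¼ + P)
b(22) - 17*132 = (¼ + 22) - 17*132 = 89/4 - 2244 = -8887/4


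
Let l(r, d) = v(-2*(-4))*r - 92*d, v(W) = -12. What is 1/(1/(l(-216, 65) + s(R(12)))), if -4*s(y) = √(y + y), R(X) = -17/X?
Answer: -3388 - I*√102/24 ≈ -3388.0 - 0.42081*I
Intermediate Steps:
s(y) = -√2*√y/4 (s(y) = -√(y + y)/4 = -√2*√y/4)
l(r, d) = -92*d - 12*r (l(r, d) = -12*r - 92*d = -92*d - 12*r)
1/(1/(l(-216, 65) + s(R(12)))) = 1/(1/((-92*65 - 12*(-216)) - √2*√(-17/12)/4)) = 1/(1/((-5980 + 2592) - √2*√(-17*1/12)/4)) = 1/(1/(-3388 - √2*√(-17/12)/4)) = 1/(1/(-3388 - √2*I*√51/6/4)) = 1/(1/(-3388 - I*√102/24)) = -3388 - I*√102/24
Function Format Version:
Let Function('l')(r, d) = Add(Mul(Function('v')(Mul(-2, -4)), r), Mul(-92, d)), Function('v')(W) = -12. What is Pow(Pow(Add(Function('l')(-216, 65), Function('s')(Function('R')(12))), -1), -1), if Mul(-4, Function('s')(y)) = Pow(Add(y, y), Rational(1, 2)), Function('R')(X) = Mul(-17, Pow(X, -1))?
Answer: Add(-3388, Mul(Rational(-1, 24), I, Pow(102, Rational(1, 2)))) ≈ Add(-3388.0, Mul(-0.42081, I))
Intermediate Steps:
Function('s')(y) = Mul(Rational(-1, 4), Pow(2, Rational(1, 2)), Pow(y, Rational(1, 2))) (Function('s')(y) = Mul(Rational(-1, 4), Pow(Add(y, y), Rational(1, 2))) = Mul(Rational(-1, 4), Pow(Mul(2, y), Rational(1, 2))) = Mul(Rational(-1, 4), Mul(Pow(2, Rational(1, 2)), Pow(y, Rational(1, 2)))) = Mul(Rational(-1, 4), Pow(2, Rational(1, 2)), Pow(y, Rational(1, 2))))
Function('l')(r, d) = Add(Mul(-92, d), Mul(-12, r)) (Function('l')(r, d) = Add(Mul(-12, r), Mul(-92, d)) = Add(Mul(-92, d), Mul(-12, r)))
Pow(Pow(Add(Function('l')(-216, 65), Function('s')(Function('R')(12))), -1), -1) = Pow(Pow(Add(Add(Mul(-92, 65), Mul(-12, -216)), Mul(Rational(-1, 4), Pow(2, Rational(1, 2)), Pow(Mul(-17, Pow(12, -1)), Rational(1, 2)))), -1), -1) = Pow(Pow(Add(Add(-5980, 2592), Mul(Rational(-1, 4), Pow(2, Rational(1, 2)), Pow(Mul(-17, Rational(1, 12)), Rational(1, 2)))), -1), -1) = Pow(Pow(Add(-3388, Mul(Rational(-1, 4), Pow(2, Rational(1, 2)), Pow(Rational(-17, 12), Rational(1, 2)))), -1), -1) = Pow(Pow(Add(-3388, Mul(Rational(-1, 4), Pow(2, Rational(1, 2)), Mul(Rational(1, 6), I, Pow(51, Rational(1, 2))))), -1), -1) = Pow(Pow(Add(-3388, Mul(Rational(-1, 24), I, Pow(102, Rational(1, 2)))), -1), -1) = Add(-3388, Mul(Rational(-1, 24), I, Pow(102, Rational(1, 2))))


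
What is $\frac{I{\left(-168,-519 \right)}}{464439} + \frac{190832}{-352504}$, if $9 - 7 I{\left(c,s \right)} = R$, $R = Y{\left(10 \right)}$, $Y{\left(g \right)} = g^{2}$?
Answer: $- \frac{11079300725}{20464575657} \approx -0.54139$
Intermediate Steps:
$R = 100$ ($R = 10^{2} = 100$)
$I{\left(c,s \right)} = -13$ ($I{\left(c,s \right)} = \frac{9}{7} - \frac{100}{7} = -13$)
$\frac{I{\left(-168,-519 \right)}}{464439} + \frac{190832}{-352504} = - \frac{13}{464439} + \frac{190832}{-352504} = \left(-13\right) \frac{1}{464439} + 190832 \left(- \frac{1}{352504}\right) = - \frac{13}{464439} - \frac{23854}{44063} = - \frac{11079300725}{20464575657}$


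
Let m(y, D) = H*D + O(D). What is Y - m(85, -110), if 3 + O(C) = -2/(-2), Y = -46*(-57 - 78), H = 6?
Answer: 6872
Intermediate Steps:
Y = 6210 (Y = -46*(-135) = 6210)
O(C) = -2 (O(C) = -3 - 2/(-2) = -3 - 2*(-1/2) = -3 + 1 = -2)
m(y, D) = -2 + 6*D (m(y, D) = 6*D - 2 = -2 + 6*D)
Y - m(85, -110) = 6210 - (-2 + 6*(-110)) = 6210 - (-2 - 660) = 6210 - 1*(-662) = 6210 + 662 = 6872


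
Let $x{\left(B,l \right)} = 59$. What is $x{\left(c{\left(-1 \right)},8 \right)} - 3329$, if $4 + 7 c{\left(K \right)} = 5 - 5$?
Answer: $-3270$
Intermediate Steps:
$c{\left(K \right)} = - \frac{4}{7}$ ($c{\left(K \right)} = - \frac{4}{7} + \frac{5 - 5}{7} = - \frac{4}{7} + \frac{1}{7} \cdot 0 = - \frac{4}{7} + 0 = - \frac{4}{7}$)
$x{\left(c{\left(-1 \right)},8 \right)} - 3329 = 59 - 3329 = -3270$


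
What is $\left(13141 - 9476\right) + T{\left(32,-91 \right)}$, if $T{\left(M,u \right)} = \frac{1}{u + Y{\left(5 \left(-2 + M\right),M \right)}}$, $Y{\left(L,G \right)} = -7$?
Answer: $\frac{359169}{98} \approx 3665.0$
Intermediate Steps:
$T{\left(M,u \right)} = \frac{1}{-7 + u}$ ($T{\left(M,u \right)} = \frac{1}{u - 7} = \frac{1}{-7 + u}$)
$\left(13141 - 9476\right) + T{\left(32,-91 \right)} = \left(13141 - 9476\right) + \frac{1}{-7 - 91} = 3665 + \frac{1}{-98} = 3665 - \frac{1}{98} = \frac{359169}{98}$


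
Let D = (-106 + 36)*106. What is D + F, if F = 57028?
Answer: 49608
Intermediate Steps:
D = -7420 (D = -70*106 = -7420)
D + F = -7420 + 57028 = 49608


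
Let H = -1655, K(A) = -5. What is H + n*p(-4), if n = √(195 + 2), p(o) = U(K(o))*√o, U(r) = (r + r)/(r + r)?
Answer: -1655 + 2*I*√197 ≈ -1655.0 + 28.071*I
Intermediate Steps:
U(r) = 1 (U(r) = (2*r)/((2*r)) = (2*r)*(1/(2*r)) = 1)
p(o) = √o (p(o) = 1*√o = √o)
n = √197 ≈ 14.036
H + n*p(-4) = -1655 + √197*√(-4) = -1655 + √197*(2*I) = -1655 + 2*I*√197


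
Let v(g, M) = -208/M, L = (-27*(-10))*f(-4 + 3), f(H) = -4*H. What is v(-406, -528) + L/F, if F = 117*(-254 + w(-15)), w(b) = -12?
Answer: 20497/57057 ≈ 0.35924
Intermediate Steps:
L = 1080 (L = (-27*(-10))*(-4*(-4 + 3)) = 270*(-4*(-1)) = 270*4 = 1080)
F = -31122 (F = 117*(-254 - 12) = 117*(-266) = -31122)
v(-406, -528) + L/F = -208/(-528) + 1080/(-31122) = -208*(-1/528) + 1080*(-1/31122) = 13/33 - 60/1729 = 20497/57057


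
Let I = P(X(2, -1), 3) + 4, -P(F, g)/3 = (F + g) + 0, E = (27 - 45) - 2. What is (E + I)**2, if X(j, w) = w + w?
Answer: 361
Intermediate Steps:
E = -20 (E = -18 - 2 = -20)
X(j, w) = 2*w
P(F, g) = -3*F - 3*g (P(F, g) = -3*((F + g) + 0) = -3*(F + g) = -3*F - 3*g)
I = 1 (I = (-6*(-1) - 3*3) + 4 = (-3*(-2) - 9) + 4 = (6 - 9) + 4 = -3 + 4 = 1)
(E + I)**2 = (-20 + 1)**2 = (-19)**2 = 361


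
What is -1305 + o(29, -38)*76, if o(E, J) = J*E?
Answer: -85057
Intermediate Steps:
o(E, J) = E*J
-1305 + o(29, -38)*76 = -1305 + (29*(-38))*76 = -1305 - 1102*76 = -1305 - 83752 = -85057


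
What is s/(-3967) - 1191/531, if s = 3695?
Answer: -2228914/702159 ≈ -3.1744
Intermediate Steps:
s/(-3967) - 1191/531 = 3695/(-3967) - 1191/531 = 3695*(-1/3967) - 1191*1/531 = -3695/3967 - 397/177 = -2228914/702159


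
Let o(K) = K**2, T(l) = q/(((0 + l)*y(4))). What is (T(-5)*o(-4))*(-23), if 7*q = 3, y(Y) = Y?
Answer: 276/35 ≈ 7.8857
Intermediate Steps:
q = 3/7 (q = (1/7)*3 = 3/7 ≈ 0.42857)
T(l) = 3/(28*l) (T(l) = 3/(7*(((0 + l)*4))) = 3/(7*((l*4))) = 3/(7*((4*l))) = 3*(1/(4*l))/7 = 3/(28*l))
(T(-5)*o(-4))*(-23) = (((3/28)/(-5))*(-4)**2)*(-23) = (((3/28)*(-1/5))*16)*(-23) = -3/140*16*(-23) = -12/35*(-23) = 276/35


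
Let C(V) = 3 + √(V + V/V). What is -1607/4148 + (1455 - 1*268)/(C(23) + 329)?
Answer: 182196129/57138700 - 1187*√6/55100 ≈ 3.1359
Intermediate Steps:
C(V) = 3 + √(1 + V) (C(V) = 3 + √(V + 1) = 3 + √(1 + V))
-1607/4148 + (1455 - 1*268)/(C(23) + 329) = -1607/4148 + (1455 - 1*268)/((3 + √(1 + 23)) + 329) = -1607*1/4148 + (1455 - 268)/((3 + √24) + 329) = -1607/4148 + 1187/((3 + 2*√6) + 329) = -1607/4148 + 1187/(332 + 2*√6)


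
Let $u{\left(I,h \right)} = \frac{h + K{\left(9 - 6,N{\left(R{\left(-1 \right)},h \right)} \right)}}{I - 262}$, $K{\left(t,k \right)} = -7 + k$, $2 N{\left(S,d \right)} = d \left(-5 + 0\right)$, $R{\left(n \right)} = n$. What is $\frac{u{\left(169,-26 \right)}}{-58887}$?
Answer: $\frac{32}{5476491} \approx 5.8432 \cdot 10^{-6}$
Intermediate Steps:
$N{\left(S,d \right)} = - \frac{5 d}{2}$ ($N{\left(S,d \right)} = \frac{d \left(-5 + 0\right)}{2} = \frac{d \left(-5\right)}{2} = \frac{\left(-5\right) d}{2} = - \frac{5 d}{2}$)
$u{\left(I,h \right)} = \frac{-7 - \frac{3 h}{2}}{-262 + I}$ ($u{\left(I,h \right)} = \frac{h - \left(7 + \frac{5 h}{2}\right)}{I - 262} = \frac{-7 - \frac{3 h}{2}}{-262 + I}$)
$\frac{u{\left(169,-26 \right)}}{-58887} = \frac{\frac{1}{2} \frac{1}{-262 + 169} \left(-14 - -78\right)}{-58887} = \frac{-14 + 78}{2 \left(-93\right)} \left(- \frac{1}{58887}\right) = \frac{1}{2} \left(- \frac{1}{93}\right) 64 \left(- \frac{1}{58887}\right) = \left(- \frac{32}{93}\right) \left(- \frac{1}{58887}\right) = \frac{32}{5476491}$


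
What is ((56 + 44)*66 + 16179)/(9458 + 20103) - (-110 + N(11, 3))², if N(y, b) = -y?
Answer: -432779822/29561 ≈ -14640.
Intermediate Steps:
((56 + 44)*66 + 16179)/(9458 + 20103) - (-110 + N(11, 3))² = ((56 + 44)*66 + 16179)/(9458 + 20103) - (-110 - 1*11)² = (100*66 + 16179)/29561 - (-110 - 11)² = (6600 + 16179)*(1/29561) - 1*(-121)² = 22779*(1/29561) - 1*14641 = 22779/29561 - 14641 = -432779822/29561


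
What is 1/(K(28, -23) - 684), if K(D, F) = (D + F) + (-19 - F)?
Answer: -1/675 ≈ -0.0014815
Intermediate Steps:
K(D, F) = -19 + D
1/(K(28, -23) - 684) = 1/((-19 + 28) - 684) = 1/(9 - 684) = 1/(-675) = -1/675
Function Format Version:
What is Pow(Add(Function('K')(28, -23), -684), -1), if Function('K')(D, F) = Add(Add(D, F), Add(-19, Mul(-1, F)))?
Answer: Rational(-1, 675) ≈ -0.0014815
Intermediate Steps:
Function('K')(D, F) = Add(-19, D)
Pow(Add(Function('K')(28, -23), -684), -1) = Pow(Add(Add(-19, 28), -684), -1) = Pow(Add(9, -684), -1) = Pow(-675, -1) = Rational(-1, 675)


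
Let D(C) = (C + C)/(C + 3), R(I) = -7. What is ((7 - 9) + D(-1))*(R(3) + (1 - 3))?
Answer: 27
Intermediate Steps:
D(C) = 2*C/(3 + C) (D(C) = (2*C)/(3 + C) = 2*C/(3 + C))
((7 - 9) + D(-1))*(R(3) + (1 - 3)) = ((7 - 9) + 2*(-1)/(3 - 1))*(-7 + (1 - 3)) = (-2 + 2*(-1)/2)*(-7 - 2) = (-2 + 2*(-1)*(½))*(-9) = (-2 - 1)*(-9) = -3*(-9) = 27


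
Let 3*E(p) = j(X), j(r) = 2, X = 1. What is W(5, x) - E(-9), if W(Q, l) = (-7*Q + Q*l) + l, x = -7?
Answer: -233/3 ≈ -77.667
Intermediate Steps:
E(p) = 2/3 (E(p) = (1/3)*2 = 2/3)
W(Q, l) = l - 7*Q + Q*l
W(5, x) - E(-9) = (-7 - 7*5 + 5*(-7)) - 1*2/3 = (-7 - 35 - 35) - 2/3 = -77 - 2/3 = -233/3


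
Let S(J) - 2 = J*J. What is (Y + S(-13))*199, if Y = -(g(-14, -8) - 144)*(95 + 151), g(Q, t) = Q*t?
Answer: 1600557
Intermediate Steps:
S(J) = 2 + J² (S(J) = 2 + J*J = 2 + J²)
Y = 7872 (Y = -(-14*(-8) - 144)*(95 + 151) = -(112 - 144)*246 = -(-32)*246 = -1*(-7872) = 7872)
(Y + S(-13))*199 = (7872 + (2 + (-13)²))*199 = (7872 + (2 + 169))*199 = (7872 + 171)*199 = 8043*199 = 1600557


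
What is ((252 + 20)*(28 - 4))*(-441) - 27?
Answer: -2878875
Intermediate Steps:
((252 + 20)*(28 - 4))*(-441) - 27 = (272*24)*(-441) - 27 = 6528*(-441) - 27 = -2878848 - 27 = -2878875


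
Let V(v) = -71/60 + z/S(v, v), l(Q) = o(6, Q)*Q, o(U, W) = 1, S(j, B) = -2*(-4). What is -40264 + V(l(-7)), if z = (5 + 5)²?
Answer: -2415161/60 ≈ -40253.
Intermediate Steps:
S(j, B) = 8
z = 100 (z = 10² = 100)
l(Q) = Q (l(Q) = 1*Q = Q)
V(v) = 679/60 (V(v) = -71/60 + 100/8 = -71*1/60 + 100*(⅛) = -71/60 + 25/2 = 679/60)
-40264 + V(l(-7)) = -40264 + 679/60 = -2415161/60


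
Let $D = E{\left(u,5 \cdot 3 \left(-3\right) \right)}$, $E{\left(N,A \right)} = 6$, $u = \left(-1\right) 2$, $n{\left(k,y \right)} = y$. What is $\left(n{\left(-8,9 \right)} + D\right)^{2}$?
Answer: $225$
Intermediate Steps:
$u = -2$
$D = 6$
$\left(n{\left(-8,9 \right)} + D\right)^{2} = \left(9 + 6\right)^{2} = 15^{2} = 225$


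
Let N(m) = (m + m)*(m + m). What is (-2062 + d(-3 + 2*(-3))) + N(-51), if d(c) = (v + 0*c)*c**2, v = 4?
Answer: 8666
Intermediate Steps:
N(m) = 4*m**2 (N(m) = (2*m)*(2*m) = 4*m**2)
d(c) = 4*c**2 (d(c) = (4 + 0*c)*c**2 = (4 + 0)*c**2 = 4*c**2)
(-2062 + d(-3 + 2*(-3))) + N(-51) = (-2062 + 4*(-3 + 2*(-3))**2) + 4*(-51)**2 = (-2062 + 4*(-3 - 6)**2) + 4*2601 = (-2062 + 4*(-9)**2) + 10404 = (-2062 + 4*81) + 10404 = (-2062 + 324) + 10404 = -1738 + 10404 = 8666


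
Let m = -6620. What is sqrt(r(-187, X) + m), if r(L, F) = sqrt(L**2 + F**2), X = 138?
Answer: sqrt(-6620 + sqrt(54013)) ≈ 79.922*I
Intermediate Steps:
r(L, F) = sqrt(F**2 + L**2)
sqrt(r(-187, X) + m) = sqrt(sqrt(138**2 + (-187)**2) - 6620) = sqrt(sqrt(19044 + 34969) - 6620) = sqrt(sqrt(54013) - 6620) = sqrt(-6620 + sqrt(54013))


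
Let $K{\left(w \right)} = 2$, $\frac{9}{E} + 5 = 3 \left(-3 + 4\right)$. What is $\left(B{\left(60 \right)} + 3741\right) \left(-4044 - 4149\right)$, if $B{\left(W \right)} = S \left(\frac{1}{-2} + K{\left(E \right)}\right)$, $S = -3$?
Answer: $- \frac{61226289}{2} \approx -3.0613 \cdot 10^{7}$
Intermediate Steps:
$E = - \frac{9}{2}$ ($E = \frac{9}{-5 + 3 \left(-3 + 4\right)} = \frac{9}{-5 + 3 \cdot 1} = \frac{9}{-5 + 3} = \frac{9}{-2} = 9 \left(- \frac{1}{2}\right) = - \frac{9}{2} \approx -4.5$)
$B{\left(W \right)} = - \frac{9}{2}$ ($B{\left(W \right)} = - 3 \left(\frac{1}{-2} + 2\right) = - 3 \left(- \frac{1}{2} + 2\right) = \left(-3\right) \frac{3}{2} = - \frac{9}{2}$)
$\left(B{\left(60 \right)} + 3741\right) \left(-4044 - 4149\right) = \left(- \frac{9}{2} + 3741\right) \left(-4044 - 4149\right) = \frac{7473}{2} \left(-8193\right) = - \frac{61226289}{2}$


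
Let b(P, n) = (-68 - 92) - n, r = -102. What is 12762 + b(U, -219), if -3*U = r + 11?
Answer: 12821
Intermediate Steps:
U = 91/3 (U = -(-102 + 11)/3 = -⅓*(-91) = 91/3 ≈ 30.333)
b(P, n) = -160 - n
12762 + b(U, -219) = 12762 + (-160 - 1*(-219)) = 12762 + (-160 + 219) = 12762 + 59 = 12821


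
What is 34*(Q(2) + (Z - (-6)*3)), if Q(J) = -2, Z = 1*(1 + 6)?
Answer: 782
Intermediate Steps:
Z = 7 (Z = 1*7 = 7)
34*(Q(2) + (Z - (-6)*3)) = 34*(-2 + (7 - (-6)*3)) = 34*(-2 + (7 - 1*(-18))) = 34*(-2 + (7 + 18)) = 34*(-2 + 25) = 34*23 = 782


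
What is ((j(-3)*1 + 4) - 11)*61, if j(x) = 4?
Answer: -183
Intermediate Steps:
((j(-3)*1 + 4) - 11)*61 = ((4*1 + 4) - 11)*61 = ((4 + 4) - 11)*61 = (8 - 11)*61 = -3*61 = -183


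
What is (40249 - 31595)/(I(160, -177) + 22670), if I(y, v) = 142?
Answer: 4327/11406 ≈ 0.37936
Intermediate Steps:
(40249 - 31595)/(I(160, -177) + 22670) = (40249 - 31595)/(142 + 22670) = 8654/22812 = 8654*(1/22812) = 4327/11406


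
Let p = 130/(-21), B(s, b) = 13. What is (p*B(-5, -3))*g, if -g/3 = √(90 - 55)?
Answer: 1690*√35/7 ≈ 1428.3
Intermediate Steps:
g = -3*√35 (g = -3*√(90 - 55) = -3*√35 ≈ -17.748)
p = -130/21 (p = 130*(-1/21) = -130/21 ≈ -6.1905)
(p*B(-5, -3))*g = (-130/21*13)*(-3*√35) = -(-1690)*√35/7 = 1690*√35/7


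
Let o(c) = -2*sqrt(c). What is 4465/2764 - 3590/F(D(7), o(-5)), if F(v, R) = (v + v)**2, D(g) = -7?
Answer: -2261905/135436 ≈ -16.701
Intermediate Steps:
F(v, R) = 4*v**2 (F(v, R) = (2*v)**2 = 4*v**2)
4465/2764 - 3590/F(D(7), o(-5)) = 4465/2764 - 3590/(4*(-7)**2) = 4465*(1/2764) - 3590/(4*49) = 4465/2764 - 3590/196 = 4465/2764 - 3590*1/196 = 4465/2764 - 1795/98 = -2261905/135436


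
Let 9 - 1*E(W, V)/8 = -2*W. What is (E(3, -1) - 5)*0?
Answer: 0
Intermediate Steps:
E(W, V) = 72 + 16*W (E(W, V) = 72 - (-16)*W = 72 + 16*W)
(E(3, -1) - 5)*0 = ((72 + 16*3) - 5)*0 = ((72 + 48) - 5)*0 = (120 - 5)*0 = 115*0 = 0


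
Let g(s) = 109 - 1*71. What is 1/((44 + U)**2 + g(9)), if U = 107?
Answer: 1/22839 ≈ 4.3785e-5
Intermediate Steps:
g(s) = 38 (g(s) = 109 - 71 = 38)
1/((44 + U)**2 + g(9)) = 1/((44 + 107)**2 + 38) = 1/(151**2 + 38) = 1/(22801 + 38) = 1/22839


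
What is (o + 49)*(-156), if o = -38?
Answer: -1716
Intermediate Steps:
(o + 49)*(-156) = (-38 + 49)*(-156) = 11*(-156) = -1716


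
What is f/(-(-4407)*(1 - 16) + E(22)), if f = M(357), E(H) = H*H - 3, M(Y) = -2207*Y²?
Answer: 281279943/65624 ≈ 4286.2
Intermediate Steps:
E(H) = -3 + H² (E(H) = H² - 3 = -3 + H²)
f = -281279943 (f = -2207*357² = -2207*127449 = -281279943)
f/(-(-4407)*(1 - 16) + E(22)) = -281279943/(-(-4407)*(1 - 16) + (-3 + 22²)) = -281279943/(-(-4407)*(-15) + (-3 + 484)) = -281279943/(-1469*45 + 481) = -281279943/(-66105 + 481) = -281279943/(-65624) = -281279943*(-1/65624) = 281279943/65624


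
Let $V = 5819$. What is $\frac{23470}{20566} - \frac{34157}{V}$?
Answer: $- \frac{282950466}{59836777} \approx -4.7287$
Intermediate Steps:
$\frac{23470}{20566} - \frac{34157}{V} = \frac{23470}{20566} - \frac{34157}{5819} = 23470 \cdot \frac{1}{20566} - \frac{34157}{5819} = \frac{11735}{10283} - \frac{34157}{5819} = - \frac{282950466}{59836777}$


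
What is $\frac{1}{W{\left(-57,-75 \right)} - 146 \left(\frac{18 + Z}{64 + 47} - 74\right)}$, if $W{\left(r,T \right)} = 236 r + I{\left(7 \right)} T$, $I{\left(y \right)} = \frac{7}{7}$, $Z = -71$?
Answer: $- \frac{111}{294515} \approx -0.00037689$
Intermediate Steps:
$I{\left(y \right)} = 1$ ($I{\left(y \right)} = 7 \cdot \frac{1}{7} = 1$)
$W{\left(r,T \right)} = T + 236 r$ ($W{\left(r,T \right)} = 236 r + 1 T = 236 r + T = T + 236 r$)
$\frac{1}{W{\left(-57,-75 \right)} - 146 \left(\frac{18 + Z}{64 + 47} - 74\right)} = \frac{1}{\left(-75 + 236 \left(-57\right)\right) - 146 \left(\frac{18 - 71}{64 + 47} - 74\right)} = \frac{1}{\left(-75 - 13452\right) - 146 \left(- \frac{53}{111} - 74\right)} = \frac{1}{-13527 - 146 \left(\left(-53\right) \frac{1}{111} - 74\right)} = \frac{1}{-13527 - 146 \left(- \frac{53}{111} - 74\right)} = \frac{1}{-13527 - - \frac{1206982}{111}} = \frac{1}{-13527 + \frac{1206982}{111}} = \frac{1}{- \frac{294515}{111}} = - \frac{111}{294515}$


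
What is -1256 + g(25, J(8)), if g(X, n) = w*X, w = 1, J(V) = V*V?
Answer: -1231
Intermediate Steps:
J(V) = V²
g(X, n) = X (g(X, n) = 1*X = X)
-1256 + g(25, J(8)) = -1256 + 25 = -1231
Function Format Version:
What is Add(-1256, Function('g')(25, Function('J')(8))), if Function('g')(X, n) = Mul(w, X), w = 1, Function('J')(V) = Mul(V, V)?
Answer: -1231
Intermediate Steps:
Function('J')(V) = Pow(V, 2)
Function('g')(X, n) = X (Function('g')(X, n) = Mul(1, X) = X)
Add(-1256, Function('g')(25, Function('J')(8))) = Add(-1256, 25) = -1231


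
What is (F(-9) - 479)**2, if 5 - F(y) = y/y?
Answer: 225625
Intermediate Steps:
F(y) = 4 (F(y) = 5 - y/y = 5 - 1*1 = 5 - 1 = 4)
(F(-9) - 479)**2 = (4 - 479)**2 = (-475)**2 = 225625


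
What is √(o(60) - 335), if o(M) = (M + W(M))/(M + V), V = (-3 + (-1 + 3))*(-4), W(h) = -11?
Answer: I*√21391/8 ≈ 18.282*I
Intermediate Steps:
V = 4 (V = (-3 + 2)*(-4) = -1*(-4) = 4)
o(M) = (-11 + M)/(4 + M) (o(M) = (M - 11)/(M + 4) = (-11 + M)/(4 + M))
√(o(60) - 335) = √((-11 + 60)/(4 + 60) - 335) = √(49/64 - 335) = √(-21391/64) = I*√21391/8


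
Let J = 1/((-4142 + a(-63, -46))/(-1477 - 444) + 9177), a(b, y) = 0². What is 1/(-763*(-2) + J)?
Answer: 17633159/26908202555 ≈ 0.00065531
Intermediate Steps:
a(b, y) = 0
J = 1921/17633159 (J = 1/((-4142 + 0)/(-1477 - 444) + 9177) = 1/(-4142/(-1921) + 9177) = 1/(-4142*(-1/1921) + 9177) = 1/(4142/1921 + 9177) = 1/(17633159/1921) = 1921/17633159 ≈ 0.00010894)
1/(-763*(-2) + J) = 1/(-763*(-2) + 1921/17633159) = 1/(1526 + 1921/17633159) = 1/(26908202555/17633159) = 17633159/26908202555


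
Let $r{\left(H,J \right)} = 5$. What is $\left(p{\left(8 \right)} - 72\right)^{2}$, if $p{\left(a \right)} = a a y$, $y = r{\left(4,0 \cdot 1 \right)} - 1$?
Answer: $33856$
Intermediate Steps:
$y = 4$ ($y = 5 - 1 = 4$)
$p{\left(a \right)} = 4 a^{2}$ ($p{\left(a \right)} = a a 4 = a^{2} \cdot 4 = 4 a^{2}$)
$\left(p{\left(8 \right)} - 72\right)^{2} = \left(4 \cdot 8^{2} - 72\right)^{2} = \left(4 \cdot 64 - 72\right)^{2} = \left(256 - 72\right)^{2} = 184^{2} = 33856$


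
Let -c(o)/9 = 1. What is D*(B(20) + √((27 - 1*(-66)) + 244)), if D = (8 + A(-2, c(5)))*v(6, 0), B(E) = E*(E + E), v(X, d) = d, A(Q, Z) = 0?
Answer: 0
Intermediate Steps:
c(o) = -9 (c(o) = -9*1 = -9)
B(E) = 2*E² (B(E) = E*(2*E) = 2*E²)
D = 0 (D = (8 + 0)*0 = 8*0 = 0)
D*(B(20) + √((27 - 1*(-66)) + 244)) = 0*(2*20² + √((27 - 1*(-66)) + 244)) = 0*(2*400 + √((27 + 66) + 244)) = 0*(800 + √(93 + 244)) = 0*(800 + √337) = 0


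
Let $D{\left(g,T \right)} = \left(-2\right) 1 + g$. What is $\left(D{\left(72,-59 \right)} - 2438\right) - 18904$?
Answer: $-21272$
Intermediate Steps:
$D{\left(g,T \right)} = -2 + g$
$\left(D{\left(72,-59 \right)} - 2438\right) - 18904 = \left(\left(-2 + 72\right) - 2438\right) - 18904 = \left(70 - 2438\right) - 18904 = -2368 - 18904 = -21272$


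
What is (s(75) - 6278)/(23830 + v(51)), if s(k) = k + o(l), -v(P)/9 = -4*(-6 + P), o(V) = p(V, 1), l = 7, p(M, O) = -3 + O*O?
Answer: -1241/5090 ≈ -0.24381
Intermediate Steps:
p(M, O) = -3 + O²
o(V) = -2 (o(V) = -3 + 1² = -3 + 1 = -2)
v(P) = -216 + 36*P (v(P) = -(-36)*(-6 + P) = -9*(24 - 4*P) = -216 + 36*P)
s(k) = -2 + k (s(k) = k - 2 = -2 + k)
(s(75) - 6278)/(23830 + v(51)) = ((-2 + 75) - 6278)/(23830 + (-216 + 36*51)) = (73 - 6278)/(23830 + (-216 + 1836)) = -6205/(23830 + 1620) = -6205/25450 = -6205*1/25450 = -1241/5090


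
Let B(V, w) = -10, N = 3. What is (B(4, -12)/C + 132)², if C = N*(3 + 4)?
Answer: 7628644/441 ≈ 17299.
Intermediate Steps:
C = 21 (C = 3*(3 + 4) = 3*7 = 21)
(B(4, -12)/C + 132)² = (-10/21 + 132)² = (2762/21)² = 7628644/441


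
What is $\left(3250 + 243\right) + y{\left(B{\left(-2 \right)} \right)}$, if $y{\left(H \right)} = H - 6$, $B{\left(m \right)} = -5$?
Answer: $3482$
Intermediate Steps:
$y{\left(H \right)} = -6 + H$
$\left(3250 + 243\right) + y{\left(B{\left(-2 \right)} \right)} = \left(3250 + 243\right) - 11 = 3493 - 11 = 3482$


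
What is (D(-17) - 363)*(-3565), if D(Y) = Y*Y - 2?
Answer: 270940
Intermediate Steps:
D(Y) = -2 + Y² (D(Y) = Y² - 2 = -2 + Y²)
(D(-17) - 363)*(-3565) = ((-2 + (-17)²) - 363)*(-3565) = ((-2 + 289) - 363)*(-3565) = (287 - 363)*(-3565) = -76*(-3565) = 270940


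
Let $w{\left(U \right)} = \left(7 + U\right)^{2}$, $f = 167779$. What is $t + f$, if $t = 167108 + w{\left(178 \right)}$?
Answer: $369112$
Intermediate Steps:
$t = 201333$ ($t = 167108 + \left(7 + 178\right)^{2} = 167108 + 185^{2} = 167108 + 34225 = 201333$)
$t + f = 201333 + 167779 = 369112$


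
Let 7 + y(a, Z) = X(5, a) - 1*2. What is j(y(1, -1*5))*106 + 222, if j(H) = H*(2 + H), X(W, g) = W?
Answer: 1070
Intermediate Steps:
y(a, Z) = -4 (y(a, Z) = -7 + (5 - 1*2) = -7 + (5 - 2) = -7 + 3 = -4)
j(y(1, -1*5))*106 + 222 = -4*(2 - 4)*106 + 222 = -4*(-2)*106 + 222 = 8*106 + 222 = 848 + 222 = 1070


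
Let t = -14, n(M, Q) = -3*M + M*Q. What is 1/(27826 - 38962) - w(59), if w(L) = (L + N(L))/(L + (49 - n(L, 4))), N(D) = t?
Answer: -501169/545664 ≈ -0.91846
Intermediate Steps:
N(D) = -14
w(L) = -2/7 + L/49 (w(L) = (L - 14)/(L + (49 - L*(-3 + 4))) = (-14 + L)/(L + (49 - L)) = (-14 + L)/49 = (-14 + L)*(1/49) = -2/7 + L/49)
1/(27826 - 38962) - w(59) = 1/(27826 - 38962) - (-2/7 + (1/49)*59) = 1/(-11136) - (-2/7 + 59/49) = -1/11136 - 1*45/49 = -1/11136 - 45/49 = -501169/545664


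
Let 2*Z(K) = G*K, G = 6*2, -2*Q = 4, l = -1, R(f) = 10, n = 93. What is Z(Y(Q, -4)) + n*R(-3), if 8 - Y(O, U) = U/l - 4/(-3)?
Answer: 946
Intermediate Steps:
Q = -2 (Q = -1/2*4 = -2)
G = 12
Y(O, U) = 20/3 + U (Y(O, U) = 8 - (U/(-1) - 4/(-3)) = 8 - (U*(-1) - 4*(-1/3)) = 8 - (-U + 4/3) = 8 - (4/3 - U) = 8 + (-4/3 + U) = 20/3 + U)
Z(K) = 6*K (Z(K) = (12*K)/2 = 6*K)
Z(Y(Q, -4)) + n*R(-3) = 6*(20/3 - 4) + 93*10 = 6*(8/3) + 930 = 16 + 930 = 946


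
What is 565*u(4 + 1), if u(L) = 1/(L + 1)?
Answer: 565/6 ≈ 94.167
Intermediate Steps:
u(L) = 1/(1 + L)
565*u(4 + 1) = 565/(1 + (4 + 1)) = 565/(1 + 5) = 565/6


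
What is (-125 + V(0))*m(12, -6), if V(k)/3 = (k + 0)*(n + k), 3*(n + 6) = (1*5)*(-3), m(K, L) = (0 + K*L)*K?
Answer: 108000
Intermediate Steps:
m(K, L) = L*K² (m(K, L) = (K*L)*K = L*K²)
n = -11 (n = -6 + ((1*5)*(-3))/3 = -6 + (5*(-3))/3 = -6 + (⅓)*(-15) = -6 - 5 = -11)
V(k) = 3*k*(-11 + k) (V(k) = 3*((k + 0)*(-11 + k)) = 3*(k*(-11 + k)) = 3*k*(-11 + k))
(-125 + V(0))*m(12, -6) = (-125 + 3*0*(-11 + 0))*(-6*12²) = (-125 + 3*0*(-11))*(-6*144) = (-125 + 0)*(-864) = -125*(-864) = 108000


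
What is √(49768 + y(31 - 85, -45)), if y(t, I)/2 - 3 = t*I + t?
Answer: √54526 ≈ 233.51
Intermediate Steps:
y(t, I) = 6 + 2*t + 2*I*t (y(t, I) = 6 + 2*(t*I + t) = 6 + 2*(I*t + t) = 6 + 2*(t + I*t) = 6 + (2*t + 2*I*t) = 6 + 2*t + 2*I*t)
√(49768 + y(31 - 85, -45)) = √(49768 + (6 + 2*(31 - 85) + 2*(-45)*(31 - 85))) = √(49768 + (6 + 2*(-54) + 2*(-45)*(-54))) = √(49768 + (6 - 108 + 4860)) = √(49768 + 4758) = √54526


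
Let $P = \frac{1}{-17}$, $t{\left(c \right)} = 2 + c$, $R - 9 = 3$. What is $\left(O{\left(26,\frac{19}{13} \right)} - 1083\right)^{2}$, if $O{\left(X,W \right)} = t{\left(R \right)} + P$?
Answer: $\frac{330294276}{289} \approx 1.1429 \cdot 10^{6}$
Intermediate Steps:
$R = 12$ ($R = 9 + 3 = 12$)
$P = - \frac{1}{17} \approx -0.058824$
$O{\left(X,W \right)} = \frac{237}{17}$ ($O{\left(X,W \right)} = \left(2 + 12\right) - \frac{1}{17} = 14 - \frac{1}{17} = \frac{237}{17}$)
$\left(O{\left(26,\frac{19}{13} \right)} - 1083\right)^{2} = \left(\frac{237}{17} - 1083\right)^{2} = \left(- \frac{18174}{17}\right)^{2} = \frac{330294276}{289}$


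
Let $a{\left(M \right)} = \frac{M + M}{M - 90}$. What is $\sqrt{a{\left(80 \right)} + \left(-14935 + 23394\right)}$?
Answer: $\sqrt{8443} \approx 91.886$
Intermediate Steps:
$a{\left(M \right)} = \frac{2 M}{-90 + M}$
$\sqrt{a{\left(80 \right)} + \left(-14935 + 23394\right)} = \sqrt{2 \cdot 80 \frac{1}{-90 + 80} + \left(-14935 + 23394\right)} = \sqrt{2 \cdot 80 \frac{1}{-10} + 8459} = \sqrt{2 \cdot 80 \left(- \frac{1}{10}\right) + 8459} = \sqrt{-16 + 8459} = \sqrt{8443}$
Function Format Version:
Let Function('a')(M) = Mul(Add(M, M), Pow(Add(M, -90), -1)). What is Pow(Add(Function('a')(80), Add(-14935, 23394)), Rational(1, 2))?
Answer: Pow(8443, Rational(1, 2)) ≈ 91.886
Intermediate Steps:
Function('a')(M) = Mul(2, M, Pow(Add(-90, M), -1)) (Function('a')(M) = Mul(Mul(2, M), Pow(Add(-90, M), -1)) = Mul(2, M, Pow(Add(-90, M), -1)))
Pow(Add(Function('a')(80), Add(-14935, 23394)), Rational(1, 2)) = Pow(Add(Mul(2, 80, Pow(Add(-90, 80), -1)), Add(-14935, 23394)), Rational(1, 2)) = Pow(Add(Mul(2, 80, Pow(-10, -1)), 8459), Rational(1, 2)) = Pow(Add(Mul(2, 80, Rational(-1, 10)), 8459), Rational(1, 2)) = Pow(Add(-16, 8459), Rational(1, 2)) = Pow(8443, Rational(1, 2))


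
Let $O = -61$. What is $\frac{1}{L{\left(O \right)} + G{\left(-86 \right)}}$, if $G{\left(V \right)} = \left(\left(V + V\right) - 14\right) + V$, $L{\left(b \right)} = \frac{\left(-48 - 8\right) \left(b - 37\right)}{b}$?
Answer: $- \frac{61}{22080} \approx -0.0027627$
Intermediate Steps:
$L{\left(b \right)} = \frac{2072 - 56 b}{b}$ ($L{\left(b \right)} = \frac{\left(-56\right) \left(-37 + b\right)}{b} = \frac{2072 - 56 b}{b}$)
$G{\left(V \right)} = -14 + 3 V$ ($G{\left(V \right)} = \left(2 V - 14\right) + V = \left(-14 + 2 V\right) + V = -14 + 3 V$)
$\frac{1}{L{\left(O \right)} + G{\left(-86 \right)}} = \frac{1}{\left(-56 + \frac{2072}{-61}\right) + \left(-14 + 3 \left(-86\right)\right)} = \frac{1}{\left(-56 + 2072 \left(- \frac{1}{61}\right)\right) - 272} = \frac{1}{\left(-56 - \frac{2072}{61}\right) - 272} = \frac{1}{- \frac{5488}{61} - 272} = \frac{1}{- \frac{22080}{61}} = - \frac{61}{22080}$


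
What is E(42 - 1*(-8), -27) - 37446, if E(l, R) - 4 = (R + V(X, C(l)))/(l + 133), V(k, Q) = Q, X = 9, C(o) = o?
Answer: -6851863/183 ≈ -37442.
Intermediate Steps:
E(l, R) = 4 + (R + l)/(133 + l) (E(l, R) = 4 + (R + l)/(l + 133) = 4 + (R + l)/(133 + l))
E(42 - 1*(-8), -27) - 37446 = (532 - 27 + 5*(42 - 1*(-8)))/(133 + (42 - 1*(-8))) - 37446 = (532 - 27 + 5*(42 + 8))/(133 + (42 + 8)) - 37446 = (532 - 27 + 5*50)/(133 + 50) - 37446 = (532 - 27 + 250)/183 - 37446 = (1/183)*755 - 37446 = 755/183 - 37446 = -6851863/183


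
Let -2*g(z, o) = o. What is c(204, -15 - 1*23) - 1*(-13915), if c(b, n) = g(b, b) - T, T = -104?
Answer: 13917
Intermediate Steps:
g(z, o) = -o/2
c(b, n) = 104 - b/2 (c(b, n) = -b/2 - 1*(-104) = -b/2 + 104 = 104 - b/2)
c(204, -15 - 1*23) - 1*(-13915) = (104 - ½*204) - 1*(-13915) = (104 - 102) + 13915 = 2 + 13915 = 13917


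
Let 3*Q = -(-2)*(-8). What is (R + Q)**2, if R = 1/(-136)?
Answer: 4748041/166464 ≈ 28.523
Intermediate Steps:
R = -1/136 ≈ -0.0073529
Q = -16/3 (Q = (-(-2)*(-8))/3 = (-2*8)/3 = (1/3)*(-16) = -16/3 ≈ -5.3333)
(R + Q)**2 = (-1/136 - 16/3)**2 = (-2179/408)**2 = 4748041/166464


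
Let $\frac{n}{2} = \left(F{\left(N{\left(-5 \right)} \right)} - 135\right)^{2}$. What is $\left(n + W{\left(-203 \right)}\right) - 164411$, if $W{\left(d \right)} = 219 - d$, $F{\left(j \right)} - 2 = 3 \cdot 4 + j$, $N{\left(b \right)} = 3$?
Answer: $-136141$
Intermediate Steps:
$F{\left(j \right)} = 14 + j$ ($F{\left(j \right)} = 2 + \left(3 \cdot 4 + j\right) = 2 + \left(12 + j\right) = 14 + j$)
$n = 27848$ ($n = 2 \left(\left(14 + 3\right) - 135\right)^{2} = 2 \left(17 - 135\right)^{2} = 2 \left(-118\right)^{2} = 2 \cdot 13924 = 27848$)
$\left(n + W{\left(-203 \right)}\right) - 164411 = \left(27848 + \left(219 - -203\right)\right) - 164411 = \left(27848 + \left(219 + 203\right)\right) - 164411 = \left(27848 + 422\right) - 164411 = 28270 - 164411 = -136141$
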